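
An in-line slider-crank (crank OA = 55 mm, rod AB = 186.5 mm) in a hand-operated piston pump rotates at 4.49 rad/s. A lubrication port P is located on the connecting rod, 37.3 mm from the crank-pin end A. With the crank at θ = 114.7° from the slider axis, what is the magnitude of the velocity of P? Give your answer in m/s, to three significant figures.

0.234

ω = 4.49 rad/s.  Crank-pin speed |V_A| = rω = 0.24695 m/s, perpendicular to OA.
Rod angle: sinφ = −(r/L) sinθ ⇒ φ = -15.541°; ω_rod = −rω cosθ/√(L²−r²sin²θ) = +0.57431 rad/s.
V_P = V_A + ω_rod × AP, with AP = 0.0373 m along the rod.
Components: V_Px = −rω sinθ − a·ω_rod·sinφ = -0.21862 m/s;  V_Py = rω cosθ + a·ω_rod·cosφ = -0.082554 m/s.
|V_P| = √(V_Px² + V_Py²) = 0.23368 m/s.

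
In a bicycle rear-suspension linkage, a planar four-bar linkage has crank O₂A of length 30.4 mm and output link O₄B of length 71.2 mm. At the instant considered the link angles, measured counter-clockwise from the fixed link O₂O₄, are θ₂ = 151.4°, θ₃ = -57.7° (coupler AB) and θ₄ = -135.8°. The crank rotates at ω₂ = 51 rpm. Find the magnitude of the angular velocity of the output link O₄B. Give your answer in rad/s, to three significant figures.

ω₂ = 5.341 rad/s (from 51 rpm).
Differentiating the loop-closure r₂e^{iθ₂}+r₃e^{iθ₃}=r₁+r₄e^{iθ₄} gives r₂ω₂e^{iθ₂}+r₃ω₃e^{iθ₃}=r₄ω₄e^{iθ₄}.
Eliminating the other unknown: ω₄ = r₂ω₂ sin(θ₂−θ₃) / [r₄ sin(θ₄−θ₃)].
Numerator sine = -0.48634; denominator sine = -0.97851.
Result = 0.0304·5.341·(-0.48634) / (0.0712·(-0.97851)) = +1.1333 rad/s; magnitude 1.1333 rad/s.

1.13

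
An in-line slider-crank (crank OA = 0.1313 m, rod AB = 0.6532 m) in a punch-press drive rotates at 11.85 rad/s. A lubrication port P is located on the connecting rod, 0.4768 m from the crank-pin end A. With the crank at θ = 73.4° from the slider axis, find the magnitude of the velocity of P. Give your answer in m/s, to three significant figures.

ω = 11.85 rad/s.  Crank-pin speed |V_A| = rω = 1.5559 m/s, perpendicular to OA.
Rod angle: sinφ = −(r/L) sinθ ⇒ φ = -11.106°; ω_rod = −rω cosθ/√(L²−r²sin²θ) = -0.69349 rad/s.
V_P = V_A + ω_rod × AP, with AP = 0.4768 m along the rod.
Components: V_Px = −rω sinθ − a·ω_rod·sinφ = -1.5548 m/s;  V_Py = rω cosθ + a·ω_rod·cosφ = +0.12004 m/s.
|V_P| = √(V_Px² + V_Py²) = 1.5594 m/s.

1.56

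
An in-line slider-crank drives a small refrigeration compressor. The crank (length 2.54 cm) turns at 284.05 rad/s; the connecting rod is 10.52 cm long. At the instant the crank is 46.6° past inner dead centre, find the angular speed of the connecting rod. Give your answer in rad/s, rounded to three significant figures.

47.9

ω = 284.1 rad/s
The rod makes angle φ with the slider axis where L sinφ = r sinθ; differentiating, L cosφ·φ̇ = r ω cosθ.
L cosφ = √(L² − r² sin²θ) = 0.10357 m.
|ω_rod| = r ω |cosθ| / √(L² − r² sin²θ) = 0.0254·284.1·0.68709/0.10357 = 47.864 rad/s.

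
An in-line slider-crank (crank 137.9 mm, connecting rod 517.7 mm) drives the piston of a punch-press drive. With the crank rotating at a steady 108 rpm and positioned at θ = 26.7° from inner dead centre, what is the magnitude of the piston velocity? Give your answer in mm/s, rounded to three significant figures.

ω = 2π·108/60 = 11.31 rad/s
For an in-line slider-crank, x = r cosθ + √(L² − r² sin²θ), so v = −rω sinθ·[1 + r cosθ/√(L² − r² sin²θ)].
With r = 0.1379 m, L = 0.5177 m, θ = 26.7°: √(L² − r² sin²θ) = 0.51398 m.
v = −0.1379·11.31·0.44932·[1 + 0.1379·0.89337/0.51398] = -0.86873 m/s.
|v| = 0.86873 m/s = 868.73 mm/s.

869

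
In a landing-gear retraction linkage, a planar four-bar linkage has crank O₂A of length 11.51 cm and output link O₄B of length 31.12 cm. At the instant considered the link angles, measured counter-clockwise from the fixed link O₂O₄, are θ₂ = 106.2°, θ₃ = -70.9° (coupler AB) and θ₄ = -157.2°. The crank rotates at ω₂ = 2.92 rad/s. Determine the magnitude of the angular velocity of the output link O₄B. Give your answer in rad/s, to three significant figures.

ω₂ = 2.92 rad/s
Differentiating the loop-closure r₂e^{iθ₂}+r₃e^{iθ₃}=r₁+r₄e^{iθ₄} gives r₂ω₂e^{iθ₂}+r₃ω₃e^{iθ₃}=r₄ω₄e^{iθ₄}.
Eliminating the other unknown: ω₄ = r₂ω₂ sin(θ₂−θ₃) / [r₄ sin(θ₄−θ₃)].
Numerator sine = +0.05059; denominator sine = -0.99792.
Result = 0.1151·2.92·(+0.05059) / (0.3112·(-0.99792)) = -0.054754 rad/s; magnitude 0.054754 rad/s.

0.0548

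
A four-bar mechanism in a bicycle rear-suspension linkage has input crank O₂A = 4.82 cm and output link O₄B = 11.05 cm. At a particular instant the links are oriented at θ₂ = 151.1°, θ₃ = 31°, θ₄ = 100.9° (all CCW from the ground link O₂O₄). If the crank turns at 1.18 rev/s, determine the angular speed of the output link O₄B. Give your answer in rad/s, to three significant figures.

2.98

ω₂ = 7.414 rad/s (from 1.18 rev/s).
Differentiating the loop-closure r₂e^{iθ₂}+r₃e^{iθ₃}=r₁+r₄e^{iθ₄} gives r₂ω₂e^{iθ₂}+r₃ω₃e^{iθ₃}=r₄ω₄e^{iθ₄}.
Eliminating the other unknown: ω₄ = r₂ω₂ sin(θ₂−θ₃) / [r₄ sin(θ₄−θ₃)].
Numerator sine = +0.86515; denominator sine = +0.93909.
Result = 0.0482·7.414·(+0.86515) / (0.1105·(+0.93909)) = +2.9794 rad/s; magnitude 2.9794 rad/s.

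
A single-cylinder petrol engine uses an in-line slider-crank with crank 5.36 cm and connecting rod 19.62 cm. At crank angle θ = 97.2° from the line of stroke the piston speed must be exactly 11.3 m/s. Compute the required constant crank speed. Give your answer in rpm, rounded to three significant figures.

2100

For an in-line slider-crank, |v_piston| = rω|sinθ|·[1 + r cosθ/√(L² − r² sin²θ)].
With r = 0.0536 m, L = 0.1962 m, θ = 97.2°: the bracketed kinematic factor |dx/dθ| = 0.051286 m.
ω = v/|dx/dθ| = 11.3/0.051286 = 220.33 rad/s.
N = 60ω/(2π) = 2104 rpm.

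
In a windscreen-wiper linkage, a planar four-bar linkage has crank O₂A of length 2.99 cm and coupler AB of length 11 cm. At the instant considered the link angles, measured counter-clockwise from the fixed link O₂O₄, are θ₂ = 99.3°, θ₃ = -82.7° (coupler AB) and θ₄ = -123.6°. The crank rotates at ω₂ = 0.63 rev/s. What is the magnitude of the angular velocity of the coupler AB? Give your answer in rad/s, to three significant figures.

ω₂ = 3.958 rad/s (from 0.63 rev/s).
Differentiating the loop-closure r₂e^{iθ₂}+r₃e^{iθ₃}=r₁+r₄e^{iθ₄} gives r₂ω₂e^{iθ₂}+r₃ω₃e^{iθ₃}=r₄ω₄e^{iθ₄}.
Eliminating the other unknown: ω₃ = r₂ω₂ sin(θ₄−θ₂) / [r₃ sin(θ₃−θ₄)].
Numerator sine = +0.68072; denominator sine = +0.65474.
Result = 0.0299·3.958·(+0.68072) / (0.11·(+0.65474)) = +1.1187 rad/s; magnitude 1.1187 rad/s.

1.12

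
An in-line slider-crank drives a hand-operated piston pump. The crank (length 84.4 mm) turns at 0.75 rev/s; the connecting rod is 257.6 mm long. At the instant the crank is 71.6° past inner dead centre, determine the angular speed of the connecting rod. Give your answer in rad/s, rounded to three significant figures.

ω = 4.712 rad/s (converted from 0.75 rev/s).
The rod makes angle φ with the slider axis where L sinφ = r sinθ; differentiating, L cosφ·φ̇ = r ω cosθ.
L cosφ = √(L² − r² sin²θ) = 0.24483 m.
|ω_rod| = r ω |cosθ| / √(L² − r² sin²θ) = 0.0844·4.712·0.31565/0.24483 = 0.51276 rad/s.

0.513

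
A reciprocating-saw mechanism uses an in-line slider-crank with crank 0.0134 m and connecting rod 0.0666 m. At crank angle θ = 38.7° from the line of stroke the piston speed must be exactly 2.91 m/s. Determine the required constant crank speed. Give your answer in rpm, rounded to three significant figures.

For an in-line slider-crank, |v_piston| = rω|sinθ|·[1 + r cosθ/√(L² − r² sin²θ)].
With r = 0.0134 m, L = 0.0666 m, θ = 38.7°: the bracketed kinematic factor |dx/dθ| = 0.0097044 m.
ω = v/|dx/dθ| = 2.91/0.0097044 = 299.86 rad/s.
N = 60ω/(2π) = 2863.5 rpm.

2860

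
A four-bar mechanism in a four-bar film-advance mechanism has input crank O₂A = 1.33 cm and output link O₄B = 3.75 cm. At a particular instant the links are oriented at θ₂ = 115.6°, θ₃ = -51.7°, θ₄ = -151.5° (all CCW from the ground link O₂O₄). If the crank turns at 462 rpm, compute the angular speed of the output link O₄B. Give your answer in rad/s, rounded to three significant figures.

ω₂ = 48.38 rad/s (from 462 rpm).
Differentiating the loop-closure r₂e^{iθ₂}+r₃e^{iθ₃}=r₁+r₄e^{iθ₄} gives r₂ω₂e^{iθ₂}+r₃ω₃e^{iθ₃}=r₄ω₄e^{iθ₄}.
Eliminating the other unknown: ω₄ = r₂ω₂ sin(θ₂−θ₃) / [r₄ sin(θ₄−θ₃)].
Numerator sine = +0.21985; denominator sine = -0.98541.
Result = 0.0133·48.38·(+0.21985) / (0.0375·(-0.98541)) = -3.8282 rad/s; magnitude 3.8282 rad/s.

3.83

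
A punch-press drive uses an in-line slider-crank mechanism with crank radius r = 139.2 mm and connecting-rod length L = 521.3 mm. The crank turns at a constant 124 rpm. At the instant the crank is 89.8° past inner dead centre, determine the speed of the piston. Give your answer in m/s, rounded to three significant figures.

1.81

ω = 2π·124/60 = 12.99 rad/s
For an in-line slider-crank, x = r cosθ + √(L² − r² sin²θ), so v = −rω sinθ·[1 + r cosθ/√(L² − r² sin²θ)].
With r = 0.1392 m, L = 0.5213 m, θ = 89.8°: √(L² − r² sin²θ) = 0.50237 m.
v = −0.1392·12.99·0.99999·[1 + 0.1392·0.00349/0.50237] = -1.8093 m/s.
|v| = 1.8093 m/s.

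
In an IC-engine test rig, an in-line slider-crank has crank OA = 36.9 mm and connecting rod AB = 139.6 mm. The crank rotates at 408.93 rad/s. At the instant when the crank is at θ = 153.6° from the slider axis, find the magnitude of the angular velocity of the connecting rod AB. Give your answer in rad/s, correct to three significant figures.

ω = 408.9 rad/s
The rod makes angle φ with the slider axis where L sinφ = r sinθ; differentiating, L cosφ·φ̇ = r ω cosθ.
L cosφ = √(L² − r² sin²θ) = 0.13863 m.
|ω_rod| = r ω |cosθ| / √(L² − r² sin²θ) = 0.0369·408.9·0.89571/0.13863 = 97.494 rad/s.

97.5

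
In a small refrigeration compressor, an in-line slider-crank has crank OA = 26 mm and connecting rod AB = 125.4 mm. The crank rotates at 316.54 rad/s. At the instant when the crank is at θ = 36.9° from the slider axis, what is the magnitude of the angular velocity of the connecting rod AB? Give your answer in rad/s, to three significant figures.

ω = 316.5 rad/s
The rod makes angle φ with the slider axis where L sinφ = r sinθ; differentiating, L cosφ·φ̇ = r ω cosθ.
L cosφ = √(L² − r² sin²θ) = 0.12442 m.
|ω_rod| = r ω |cosθ| / √(L² − r² sin²θ) = 0.026·316.5·0.79968/0.12442 = 52.895 rad/s.

52.9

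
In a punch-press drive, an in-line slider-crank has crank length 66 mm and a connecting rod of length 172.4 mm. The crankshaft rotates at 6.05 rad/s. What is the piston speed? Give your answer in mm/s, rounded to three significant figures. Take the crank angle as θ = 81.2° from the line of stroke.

420

ω = 6.05 rad/s
For an in-line slider-crank, x = r cosθ + √(L² − r² sin²θ), so v = −rω sinθ·[1 + r cosθ/√(L² − r² sin²θ)].
With r = 0.066 m, L = 0.1724 m, θ = 81.2°: √(L² − r² sin²θ) = 0.15959 m.
v = −0.066·6.05·0.98823·[1 + 0.066·0.15299/0.15959] = -0.41957 m/s.
|v| = 0.41957 m/s = 419.57 mm/s.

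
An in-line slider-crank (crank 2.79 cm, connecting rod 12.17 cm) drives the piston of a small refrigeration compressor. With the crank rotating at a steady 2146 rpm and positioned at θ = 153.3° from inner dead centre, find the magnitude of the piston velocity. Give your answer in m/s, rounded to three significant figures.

ω = 2π·2146/60 = 224.7 rad/s
For an in-line slider-crank, x = r cosθ + √(L² − r² sin²θ), so v = −rω sinθ·[1 + r cosθ/√(L² − r² sin²θ)].
With r = 0.0279 m, L = 0.1217 m, θ = 153.3°: √(L² − r² sin²θ) = 0.12105 m.
v = −0.0279·224.7·0.44932·[1 + 0.0279·-0.89337/0.12105] = -2.2371 m/s.
|v| = 2.2371 m/s.

2.24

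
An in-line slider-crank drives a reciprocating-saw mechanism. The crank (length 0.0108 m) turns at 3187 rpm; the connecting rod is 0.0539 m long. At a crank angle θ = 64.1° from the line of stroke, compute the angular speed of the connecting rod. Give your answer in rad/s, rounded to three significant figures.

29.7

ω = 333.7 rad/s (converted from 3187 rpm).
The rod makes angle φ with the slider axis where L sinφ = r sinθ; differentiating, L cosφ·φ̇ = r ω cosθ.
L cosφ = √(L² − r² sin²θ) = 0.053017 m.
|ω_rod| = r ω |cosθ| / √(L² − r² sin²θ) = 0.0108·333.7·0.43680/0.053017 = 29.696 rad/s.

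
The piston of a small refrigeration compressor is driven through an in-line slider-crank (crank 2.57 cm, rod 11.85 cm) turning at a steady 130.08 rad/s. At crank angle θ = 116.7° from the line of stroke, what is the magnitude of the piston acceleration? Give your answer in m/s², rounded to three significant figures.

ω = 130.1 rad/s
x(θ) = r cosθ + √(L² − r² sin²θ); with ω constant, a = ω²·d²x/dθ².
d²x/dθ² = −r cosθ − r²(cos2θ)/√u − r⁴ sin²2θ/(4u^{3/2}),  u = L² − r² sin²θ = 0.0135151 m².
Substituting r = 0.0257 m, L = 0.1185 m, θ = 116.7°: d²x/dθ² = +0.01489 m.
a = ω²·d²x/dθ² = (130.1)²·(+0.01489) = +251.95 m/s²;  |a| = 251.95 m/s².

252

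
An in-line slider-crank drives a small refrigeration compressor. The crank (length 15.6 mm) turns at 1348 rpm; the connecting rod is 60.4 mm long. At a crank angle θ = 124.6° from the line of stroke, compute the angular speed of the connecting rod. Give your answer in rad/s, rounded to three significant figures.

21.2

ω = 141.2 rad/s (converted from 1348 rpm).
The rod makes angle φ with the slider axis where L sinφ = r sinθ; differentiating, L cosφ·φ̇ = r ω cosθ.
L cosφ = √(L² − r² sin²θ) = 0.059019 m.
|ω_rod| = r ω |cosθ| / √(L² − r² sin²θ) = 0.0156·141.2·0.56784/0.059019 = 21.187 rad/s.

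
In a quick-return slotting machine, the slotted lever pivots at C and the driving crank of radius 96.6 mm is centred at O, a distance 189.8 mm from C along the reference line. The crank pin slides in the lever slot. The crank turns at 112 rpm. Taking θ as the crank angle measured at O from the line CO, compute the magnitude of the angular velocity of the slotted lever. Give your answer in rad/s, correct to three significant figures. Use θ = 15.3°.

ω = 11.73 rad/s (from 112 rpm).
Crank pin A relative to C: A = (d + r cosθ, r sinθ); lever angle φ = atan2(r sinθ, d + r cosθ).
Differentiating tanφ: φ̇ = rω(d cosθ + r)/(d² + r² + 2dr cosθ).
d² + r² + 2dr cosθ = |CA|² = 0.0807253 m²;  d cosθ + r = +0.27967 m.
|ω_lever| = |0.0966·11.73·+0.27967| / 0.0807253 = 3.9252 rad/s.

3.93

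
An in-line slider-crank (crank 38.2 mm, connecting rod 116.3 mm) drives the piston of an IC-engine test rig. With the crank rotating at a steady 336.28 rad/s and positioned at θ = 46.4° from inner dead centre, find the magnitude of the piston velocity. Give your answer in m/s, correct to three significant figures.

11.5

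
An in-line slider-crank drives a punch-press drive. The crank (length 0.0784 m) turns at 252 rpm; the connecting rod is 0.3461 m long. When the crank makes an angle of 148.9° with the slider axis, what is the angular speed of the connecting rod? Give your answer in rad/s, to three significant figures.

ω = 26.39 rad/s (converted from 252 rpm).
The rod makes angle φ with the slider axis where L sinφ = r sinθ; differentiating, L cosφ·φ̇ = r ω cosθ.
L cosφ = √(L² − r² sin²θ) = 0.34372 m.
|ω_rod| = r ω |cosθ| / √(L² − r² sin²θ) = 0.0784·26.39·0.85627/0.34372 = 5.154 rad/s.

5.15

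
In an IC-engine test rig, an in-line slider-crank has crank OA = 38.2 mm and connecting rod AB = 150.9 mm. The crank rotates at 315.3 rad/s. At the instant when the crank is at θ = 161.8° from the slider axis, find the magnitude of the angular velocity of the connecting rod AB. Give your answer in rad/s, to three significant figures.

ω = 315.3 rad/s
The rod makes angle φ with the slider axis where L sinφ = r sinθ; differentiating, L cosφ·φ̇ = r ω cosθ.
L cosφ = √(L² − r² sin²θ) = 0.15043 m.
|ω_rod| = r ω |cosθ| / √(L² − r² sin²θ) = 0.0382·315.3·0.94997/0.15043 = 76.063 rad/s.

76.1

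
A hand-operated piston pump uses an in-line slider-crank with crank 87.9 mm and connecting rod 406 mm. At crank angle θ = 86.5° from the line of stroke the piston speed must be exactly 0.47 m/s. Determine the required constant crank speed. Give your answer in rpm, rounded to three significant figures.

For an in-line slider-crank, |v_piston| = rω|sinθ|·[1 + r cosθ/√(L² − r² sin²θ)].
With r = 0.0879 m, L = 0.406 m, θ = 86.5°: the bracketed kinematic factor |dx/dθ| = 0.088924 m.
ω = v/|dx/dθ| = 0.47/0.088924 = 5.2854 rad/s.
N = 60ω/(2π) = 50.472 rpm.

50.5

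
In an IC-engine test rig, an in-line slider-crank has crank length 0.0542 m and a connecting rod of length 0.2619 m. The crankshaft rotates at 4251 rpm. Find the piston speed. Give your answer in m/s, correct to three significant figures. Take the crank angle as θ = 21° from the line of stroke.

10.3

ω = 2π·4251/60 = 445.2 rad/s
For an in-line slider-crank, x = r cosθ + √(L² − r² sin²θ), so v = −rω sinθ·[1 + r cosθ/√(L² − r² sin²θ)].
With r = 0.0542 m, L = 0.2619 m, θ = 21°: √(L² − r² sin²θ) = 0.26118 m.
v = −0.0542·445.2·0.35837·[1 + 0.0542·0.93358/0.26118] = -10.322 m/s.
|v| = 10.322 m/s.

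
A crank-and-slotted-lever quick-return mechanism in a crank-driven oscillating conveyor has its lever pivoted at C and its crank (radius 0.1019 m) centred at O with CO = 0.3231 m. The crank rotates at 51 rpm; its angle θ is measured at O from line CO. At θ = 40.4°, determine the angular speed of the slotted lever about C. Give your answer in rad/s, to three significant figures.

ω = 5.341 rad/s (from 51 rpm).
Crank pin A relative to C: A = (d + r cosθ, r sinθ); lever angle φ = atan2(r sinθ, d + r cosθ).
Differentiating tanφ: φ̇ = rω(d cosθ + r)/(d² + r² + 2dr cosθ).
d² + r² + 2dr cosθ = |CA|² = 0.164923 m²;  d cosθ + r = +0.34795 m.
|ω_lever| = |0.1019·5.341·+0.34795| / 0.164923 = 1.1482 rad/s.

1.15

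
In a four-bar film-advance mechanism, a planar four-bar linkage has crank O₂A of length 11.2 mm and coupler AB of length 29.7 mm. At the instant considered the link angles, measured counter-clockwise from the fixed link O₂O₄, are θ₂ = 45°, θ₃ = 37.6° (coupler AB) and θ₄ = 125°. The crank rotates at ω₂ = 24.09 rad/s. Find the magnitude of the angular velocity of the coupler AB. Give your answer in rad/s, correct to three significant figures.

ω₂ = 24.09 rad/s
Differentiating the loop-closure r₂e^{iθ₂}+r₃e^{iθ₃}=r₁+r₄e^{iθ₄} gives r₂ω₂e^{iθ₂}+r₃ω₃e^{iθ₃}=r₄ω₄e^{iθ₄}.
Eliminating the other unknown: ω₃ = r₂ω₂ sin(θ₄−θ₂) / [r₃ sin(θ₃−θ₄)].
Numerator sine = +0.98481; denominator sine = -0.99897.
Result = 0.0112·24.09·(+0.98481) / (0.0297·(-0.99897)) = -8.9557 rad/s; magnitude 8.9557 rad/s.

8.96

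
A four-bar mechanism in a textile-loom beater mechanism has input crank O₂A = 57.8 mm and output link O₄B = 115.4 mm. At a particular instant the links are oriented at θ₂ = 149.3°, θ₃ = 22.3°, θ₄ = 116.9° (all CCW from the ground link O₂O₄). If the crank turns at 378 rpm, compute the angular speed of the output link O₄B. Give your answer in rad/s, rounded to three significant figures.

15.9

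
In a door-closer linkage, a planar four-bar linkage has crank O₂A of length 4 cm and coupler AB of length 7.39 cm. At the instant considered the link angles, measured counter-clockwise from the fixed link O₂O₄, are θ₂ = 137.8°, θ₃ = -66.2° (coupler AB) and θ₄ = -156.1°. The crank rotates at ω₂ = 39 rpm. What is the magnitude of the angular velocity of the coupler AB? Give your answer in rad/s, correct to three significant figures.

ω₂ = 4.084 rad/s (from 39 rpm).
Differentiating the loop-closure r₂e^{iθ₂}+r₃e^{iθ₃}=r₁+r₄e^{iθ₄} gives r₂ω₂e^{iθ₂}+r₃ω₃e^{iθ₃}=r₄ω₄e^{iθ₄}.
Eliminating the other unknown: ω₃ = r₂ω₂ sin(θ₄−θ₂) / [r₃ sin(θ₃−θ₄)].
Numerator sine = +0.91425; denominator sine = +1.00000.
Result = 0.04·4.084·(+0.91425) / (0.0739·(+1.00000)) = +2.021 rad/s; magnitude 2.021 rad/s.

2.02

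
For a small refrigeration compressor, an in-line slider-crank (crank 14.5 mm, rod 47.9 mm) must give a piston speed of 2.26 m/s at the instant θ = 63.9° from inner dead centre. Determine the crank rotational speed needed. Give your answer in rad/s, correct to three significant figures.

For an in-line slider-crank, |v_piston| = rω|sinθ|·[1 + r cosθ/√(L² − r² sin²θ)].
With r = 0.0145 m, L = 0.0479 m, θ = 63.9°: the bracketed kinematic factor |dx/dθ| = 0.014823 m.
ω = v/|dx/dθ| = 2.26/0.014823 = 152.46 rad/s.

152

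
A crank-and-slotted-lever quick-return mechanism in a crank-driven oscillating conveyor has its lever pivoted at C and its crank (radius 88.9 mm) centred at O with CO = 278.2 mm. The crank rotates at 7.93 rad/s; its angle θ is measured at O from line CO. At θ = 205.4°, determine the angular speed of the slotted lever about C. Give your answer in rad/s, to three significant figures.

2.82

ω = 7.93 rad/s
Crank pin A relative to C: A = (d + r cosθ, r sinθ); lever angle φ = atan2(r sinθ, d + r cosθ).
Differentiating tanφ: φ̇ = rω(d cosθ + r)/(d² + r² + 2dr cosθ).
d² + r² + 2dr cosθ = |CA|² = 0.0406159 m²;  d cosθ + r = -0.16241 m.
|ω_lever| = |0.0889·7.93·-0.16241| / 0.0406159 = 2.8189 rad/s.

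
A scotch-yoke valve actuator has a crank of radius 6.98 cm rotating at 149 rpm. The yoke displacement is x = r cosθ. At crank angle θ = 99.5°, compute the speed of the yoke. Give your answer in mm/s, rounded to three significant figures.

1070

ω = 15.6 rad/s (from 149 rpm).
x = r cosθ ⇒ ẋ = −rω sinθ.
|v| = rω|sinθ| = 0.0698·15.6·|sin 99.5°| = 1.0742 m/s = 1074.2 mm/s.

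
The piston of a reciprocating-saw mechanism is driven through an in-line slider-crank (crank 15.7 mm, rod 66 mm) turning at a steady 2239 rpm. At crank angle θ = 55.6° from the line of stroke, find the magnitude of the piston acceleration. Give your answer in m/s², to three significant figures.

ω = 2π·2239/60 = 234.5 rad/s
x(θ) = r cosθ + √(L² − r² sin²θ); with ω constant, a = ω²·d²x/dθ².
d²x/dθ² = −r cosθ − r²(cos2θ)/√u − r⁴ sin²2θ/(4u^{3/2}),  u = L² − r² sin²θ = 0.00418819 m².
Substituting r = 0.0157 m, L = 0.066 m, θ = 55.6°: d²x/dθ² = -0.0075413 m.
a = ω²·d²x/dθ² = (234.5)²·(-0.0075413) = -414.59 m/s²;  |a| = 414.59 m/s².

415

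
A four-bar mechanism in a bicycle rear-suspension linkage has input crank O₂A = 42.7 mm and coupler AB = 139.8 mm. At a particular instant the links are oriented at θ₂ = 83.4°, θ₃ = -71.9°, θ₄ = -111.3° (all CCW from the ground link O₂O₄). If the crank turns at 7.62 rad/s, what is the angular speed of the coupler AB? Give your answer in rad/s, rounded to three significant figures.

0.930

ω₂ = 7.62 rad/s
Differentiating the loop-closure r₂e^{iθ₂}+r₃e^{iθ₃}=r₁+r₄e^{iθ₄} gives r₂ω₂e^{iθ₂}+r₃ω₃e^{iθ₃}=r₄ω₄e^{iθ₄}.
Eliminating the other unknown: ω₃ = r₂ω₂ sin(θ₄−θ₂) / [r₃ sin(θ₃−θ₄)].
Numerator sine = +0.25376; denominator sine = +0.63473.
Result = 0.0427·7.62·(+0.25376) / (0.1398·(+0.63473)) = +0.93048 rad/s; magnitude 0.93048 rad/s.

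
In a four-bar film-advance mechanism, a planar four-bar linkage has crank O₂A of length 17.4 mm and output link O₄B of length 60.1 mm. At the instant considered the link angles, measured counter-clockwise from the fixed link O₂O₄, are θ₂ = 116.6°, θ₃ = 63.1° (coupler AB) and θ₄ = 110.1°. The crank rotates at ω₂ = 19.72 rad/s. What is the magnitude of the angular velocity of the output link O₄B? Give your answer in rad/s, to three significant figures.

ω₂ = 19.72 rad/s
Differentiating the loop-closure r₂e^{iθ₂}+r₃e^{iθ₃}=r₁+r₄e^{iθ₄} gives r₂ω₂e^{iθ₂}+r₃ω₃e^{iθ₃}=r₄ω₄e^{iθ₄}.
Eliminating the other unknown: ω₄ = r₂ω₂ sin(θ₂−θ₃) / [r₄ sin(θ₄−θ₃)].
Numerator sine = +0.80386; denominator sine = +0.73135.
Result = 0.0174·19.72·(+0.80386) / (0.0601·(+0.73135)) = +6.2753 rad/s; magnitude 6.2753 rad/s.

6.28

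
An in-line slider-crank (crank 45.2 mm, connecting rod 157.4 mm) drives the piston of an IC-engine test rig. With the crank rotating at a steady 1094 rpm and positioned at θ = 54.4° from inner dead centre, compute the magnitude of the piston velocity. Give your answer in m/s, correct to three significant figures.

ω = 2π·1094/60 = 114.6 rad/s
For an in-line slider-crank, x = r cosθ + √(L² − r² sin²θ), so v = −rω sinθ·[1 + r cosθ/√(L² − r² sin²θ)].
With r = 0.0452 m, L = 0.1574 m, θ = 54.4°: √(L² − r² sin²θ) = 0.15305 m.
v = −0.0452·114.6·0.81310·[1 + 0.0452·0.58212/0.15305] = -4.9343 m/s.
|v| = 4.9343 m/s.

4.93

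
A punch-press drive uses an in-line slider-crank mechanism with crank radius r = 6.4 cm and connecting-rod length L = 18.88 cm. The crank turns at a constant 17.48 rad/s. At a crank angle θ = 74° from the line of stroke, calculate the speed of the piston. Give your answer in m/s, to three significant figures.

ω = 17.48 rad/s
For an in-line slider-crank, x = r cosθ + √(L² − r² sin²θ), so v = −rω sinθ·[1 + r cosθ/√(L² − r² sin²θ)].
With r = 0.064 m, L = 0.1888 m, θ = 74°: √(L² − r² sin²θ) = 0.1785 m.
v = −0.064·17.48·0.96126·[1 + 0.064·0.27564/0.1785] = -1.1817 m/s.
|v| = 1.1817 m/s.

1.18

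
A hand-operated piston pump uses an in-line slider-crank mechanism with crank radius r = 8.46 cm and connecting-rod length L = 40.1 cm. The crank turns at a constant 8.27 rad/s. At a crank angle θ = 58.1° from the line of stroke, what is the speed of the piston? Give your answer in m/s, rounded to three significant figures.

0.661

ω = 8.27 rad/s
For an in-line slider-crank, x = r cosθ + √(L² − r² sin²θ), so v = −rω sinθ·[1 + r cosθ/√(L² − r² sin²θ)].
With r = 0.0846 m, L = 0.401 m, θ = 58.1°: √(L² − r² sin²θ) = 0.39452 m.
v = −0.0846·8.27·0.84897·[1 + 0.0846·0.52844/0.39452] = -0.66128 m/s.
|v| = 0.66128 m/s.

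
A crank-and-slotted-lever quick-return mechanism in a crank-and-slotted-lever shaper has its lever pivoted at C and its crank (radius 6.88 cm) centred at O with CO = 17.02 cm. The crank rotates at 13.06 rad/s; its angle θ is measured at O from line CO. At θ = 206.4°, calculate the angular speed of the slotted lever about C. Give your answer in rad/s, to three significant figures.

5.91

ω = 13.06 rad/s
Crank pin A relative to C: A = (d + r cosθ, r sinθ); lever angle φ = atan2(r sinθ, d + r cosθ).
Differentiating tanφ: φ̇ = rω(d cosθ + r)/(d² + r² + 2dr cosθ).
d² + r² + 2dr cosθ = |CA|² = 0.0127243 m²;  d cosθ + r = -0.08365 m.
|ω_lever| = |0.0688·13.06·-0.08365| / 0.0127243 = 5.9069 rad/s.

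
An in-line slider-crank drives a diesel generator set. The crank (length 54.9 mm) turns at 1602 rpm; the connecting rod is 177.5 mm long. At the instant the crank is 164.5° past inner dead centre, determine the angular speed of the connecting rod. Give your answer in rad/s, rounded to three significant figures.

ω = 167.8 rad/s (converted from 1602 rpm).
The rod makes angle φ with the slider axis where L sinφ = r sinθ; differentiating, L cosφ·φ̇ = r ω cosθ.
L cosφ = √(L² − r² sin²θ) = 0.17689 m.
|ω_rod| = r ω |cosθ| / √(L² − r² sin²θ) = 0.0549·167.8·0.96363/0.17689 = 50.172 rad/s.

50.2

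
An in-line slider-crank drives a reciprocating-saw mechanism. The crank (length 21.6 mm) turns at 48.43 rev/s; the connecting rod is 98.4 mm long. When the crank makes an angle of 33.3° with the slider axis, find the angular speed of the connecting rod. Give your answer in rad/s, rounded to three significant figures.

ω = 304.3 rad/s (converted from 48.43 rev/s).
The rod makes angle φ with the slider axis where L sinφ = r sinθ; differentiating, L cosφ·φ̇ = r ω cosθ.
L cosφ = √(L² − r² sin²θ) = 0.097683 m.
|ω_rod| = r ω |cosθ| / √(L² − r² sin²θ) = 0.0216·304.3·0.83581/0.097683 = 56.239 rad/s.

56.2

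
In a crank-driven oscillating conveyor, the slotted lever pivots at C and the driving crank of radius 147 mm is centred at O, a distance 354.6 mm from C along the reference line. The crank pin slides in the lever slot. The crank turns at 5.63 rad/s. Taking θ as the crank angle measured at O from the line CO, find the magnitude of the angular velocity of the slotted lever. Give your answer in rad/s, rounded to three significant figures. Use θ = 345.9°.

ω = 5.63 rad/s
Crank pin A relative to C: A = (d + r cosθ, r sinθ); lever angle φ = atan2(r sinθ, d + r cosθ).
Differentiating tanφ: φ̇ = rω(d cosθ + r)/(d² + r² + 2dr cosθ).
d² + r² + 2dr cosθ = |CA|² = 0.248462 m²;  d cosθ + r = +0.49092 m.
|ω_lever| = |0.147·5.63·+0.49092| / 0.248462 = 1.6352 rad/s.

1.64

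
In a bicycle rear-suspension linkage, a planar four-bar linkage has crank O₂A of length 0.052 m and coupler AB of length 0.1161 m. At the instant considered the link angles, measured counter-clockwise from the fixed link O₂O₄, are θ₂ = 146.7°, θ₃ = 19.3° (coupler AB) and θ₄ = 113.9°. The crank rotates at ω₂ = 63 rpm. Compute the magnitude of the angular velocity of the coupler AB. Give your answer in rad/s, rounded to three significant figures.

1.61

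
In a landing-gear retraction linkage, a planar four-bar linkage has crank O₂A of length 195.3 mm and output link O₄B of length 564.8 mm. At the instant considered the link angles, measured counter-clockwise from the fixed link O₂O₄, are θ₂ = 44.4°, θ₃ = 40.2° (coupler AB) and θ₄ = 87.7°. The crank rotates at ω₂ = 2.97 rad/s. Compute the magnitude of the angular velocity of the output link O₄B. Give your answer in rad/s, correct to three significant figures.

ω₂ = 2.97 rad/s
Differentiating the loop-closure r₂e^{iθ₂}+r₃e^{iθ₃}=r₁+r₄e^{iθ₄} gives r₂ω₂e^{iθ₂}+r₃ω₃e^{iθ₃}=r₄ω₄e^{iθ₄}.
Eliminating the other unknown: ω₄ = r₂ω₂ sin(θ₂−θ₃) / [r₄ sin(θ₄−θ₃)].
Numerator sine = +0.07324; denominator sine = +0.73728.
Result = 0.1953·2.97·(+0.07324) / (0.5648·(+0.73728)) = +0.10202 rad/s; magnitude 0.10202 rad/s.

0.102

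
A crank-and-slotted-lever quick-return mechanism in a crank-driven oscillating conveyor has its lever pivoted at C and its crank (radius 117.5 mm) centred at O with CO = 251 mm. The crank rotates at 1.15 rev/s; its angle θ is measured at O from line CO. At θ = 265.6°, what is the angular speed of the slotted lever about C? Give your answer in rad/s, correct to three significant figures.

1.15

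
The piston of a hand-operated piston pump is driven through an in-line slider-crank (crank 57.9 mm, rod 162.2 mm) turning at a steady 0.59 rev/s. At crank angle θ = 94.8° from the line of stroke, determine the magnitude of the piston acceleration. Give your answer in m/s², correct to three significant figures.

0.366

ω = 2π·0.59 = 3.707 rad/s
x(θ) = r cosθ + √(L² − r² sin²θ); with ω constant, a = ω²·d²x/dθ².
d²x/dθ² = −r cosθ − r²(cos2θ)/√u − r⁴ sin²2θ/(4u^{3/2}),  u = L² − r² sin²θ = 0.0229799 m².
Substituting r = 0.0579 m, L = 0.1622 m, θ = 94.8°: d²x/dθ² = +0.026628 m.
a = ω²·d²x/dθ² = (3.707)²·(+0.026628) = +0.36593 m/s²;  |a| = 0.36593 m/s².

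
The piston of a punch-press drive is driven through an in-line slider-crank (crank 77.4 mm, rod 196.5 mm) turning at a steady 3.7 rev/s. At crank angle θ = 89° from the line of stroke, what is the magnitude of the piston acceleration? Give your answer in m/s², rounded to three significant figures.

17.2

ω = 2π·3.7 = 23.25 rad/s
x(θ) = r cosθ + √(L² − r² sin²θ); with ω constant, a = ω²·d²x/dθ².
d²x/dθ² = −r cosθ − r²(cos2θ)/√u − r⁴ sin²2θ/(4u^{3/2}),  u = L² − r² sin²θ = 0.0326233 m².
Substituting r = 0.0774 m, L = 0.1965 m, θ = 89°: d²x/dθ² = +0.031795 m.
a = ω²·d²x/dθ² = (23.25)²·(+0.031795) = +17.184 m/s²;  |a| = 17.184 m/s².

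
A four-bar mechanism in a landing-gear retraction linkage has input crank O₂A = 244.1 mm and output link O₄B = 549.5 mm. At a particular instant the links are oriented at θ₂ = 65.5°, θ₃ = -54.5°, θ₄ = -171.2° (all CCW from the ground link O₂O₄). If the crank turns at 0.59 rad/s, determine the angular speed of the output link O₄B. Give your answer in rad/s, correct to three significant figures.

0.254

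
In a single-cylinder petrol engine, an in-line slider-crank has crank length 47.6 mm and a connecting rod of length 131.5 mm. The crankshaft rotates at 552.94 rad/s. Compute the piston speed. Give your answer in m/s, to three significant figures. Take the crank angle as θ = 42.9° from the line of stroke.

ω = 552.9 rad/s
For an in-line slider-crank, x = r cosθ + √(L² − r² sin²θ), so v = −rω sinθ·[1 + r cosθ/√(L² − r² sin²θ)].
With r = 0.0476 m, L = 0.1315 m, θ = 42.9°: √(L² − r² sin²θ) = 0.12745 m.
v = −0.0476·552.9·0.68072·[1 + 0.0476·0.73254/0.12745] = -22.818 m/s.
|v| = 22.818 m/s.

22.8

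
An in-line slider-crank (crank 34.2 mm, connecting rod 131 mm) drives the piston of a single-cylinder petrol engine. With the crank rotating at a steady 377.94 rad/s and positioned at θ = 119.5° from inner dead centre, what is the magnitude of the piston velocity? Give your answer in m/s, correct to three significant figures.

ω = 377.9 rad/s
For an in-line slider-crank, x = r cosθ + √(L² − r² sin²θ), so v = −rω sinθ·[1 + r cosθ/√(L² − r² sin²θ)].
With r = 0.0342 m, L = 0.131 m, θ = 119.5°: √(L² − r² sin²θ) = 0.12757 m.
v = −0.0342·377.9·0.87036·[1 + 0.0342·-0.49242/0.12757] = -9.7647 m/s.
|v| = 9.7647 m/s.

9.76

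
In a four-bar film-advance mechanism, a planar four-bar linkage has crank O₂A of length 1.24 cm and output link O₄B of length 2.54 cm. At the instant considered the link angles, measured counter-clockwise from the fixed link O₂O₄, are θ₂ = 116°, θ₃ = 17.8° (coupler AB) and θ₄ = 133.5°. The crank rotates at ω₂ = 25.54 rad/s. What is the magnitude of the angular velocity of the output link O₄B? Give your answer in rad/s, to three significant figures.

ω₂ = 25.54 rad/s
Differentiating the loop-closure r₂e^{iθ₂}+r₃e^{iθ₃}=r₁+r₄e^{iθ₄} gives r₂ω₂e^{iθ₂}+r₃ω₃e^{iθ₃}=r₄ω₄e^{iθ₄}.
Eliminating the other unknown: ω₄ = r₂ω₂ sin(θ₂−θ₃) / [r₄ sin(θ₄−θ₃)].
Numerator sine = +0.98978; denominator sine = +0.90108.
Result = 0.0124·25.54·(+0.98978) / (0.0254·(+0.90108)) = +13.696 rad/s; magnitude 13.696 rad/s.

13.7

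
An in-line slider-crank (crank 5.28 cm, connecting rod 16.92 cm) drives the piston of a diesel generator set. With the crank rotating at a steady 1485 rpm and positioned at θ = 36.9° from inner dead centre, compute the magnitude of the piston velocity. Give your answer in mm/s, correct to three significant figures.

ω = 2π·1485/60 = 155.5 rad/s
For an in-line slider-crank, x = r cosθ + √(L² − r² sin²θ), so v = −rω sinθ·[1 + r cosθ/√(L² − r² sin²θ)].
With r = 0.0528 m, L = 0.1692 m, θ = 36.9°: √(L² − r² sin²θ) = 0.1662 m.
v = −0.0528·155.5·0.60042·[1 + 0.0528·0.79968/0.1662] = -6.1824 m/s.
|v| = 6.1824 m/s = 6182.4 mm/s.

6180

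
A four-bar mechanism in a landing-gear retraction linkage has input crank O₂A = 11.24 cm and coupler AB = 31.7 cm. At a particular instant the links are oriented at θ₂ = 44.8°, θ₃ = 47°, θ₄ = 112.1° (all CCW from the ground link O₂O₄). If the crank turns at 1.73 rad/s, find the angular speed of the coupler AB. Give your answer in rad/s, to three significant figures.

0.624

ω₂ = 1.73 rad/s
Differentiating the loop-closure r₂e^{iθ₂}+r₃e^{iθ₃}=r₁+r₄e^{iθ₄} gives r₂ω₂e^{iθ₂}+r₃ω₃e^{iθ₃}=r₄ω₄e^{iθ₄}.
Eliminating the other unknown: ω₃ = r₂ω₂ sin(θ₄−θ₂) / [r₃ sin(θ₃−θ₄)].
Numerator sine = +0.92254; denominator sine = -0.90704.
Result = 0.1124·1.73·(+0.92254) / (0.317·(-0.90704)) = -0.62389 rad/s; magnitude 0.62389 rad/s.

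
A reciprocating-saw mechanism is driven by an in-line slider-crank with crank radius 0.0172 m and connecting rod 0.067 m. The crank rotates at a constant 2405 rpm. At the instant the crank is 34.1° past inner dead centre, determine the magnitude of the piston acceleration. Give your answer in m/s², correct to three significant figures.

1010

ω = 2π·2405/60 = 251.9 rad/s
x(θ) = r cosθ + √(L² − r² sin²θ); with ω constant, a = ω²·d²x/dθ².
d²x/dθ² = −r cosθ − r²(cos2θ)/√u − r⁴ sin²2θ/(4u^{3/2}),  u = L² − r² sin²θ = 0.00439601 m².
Substituting r = 0.0172 m, L = 0.067 m, θ = 34.1°: d²x/dθ² = -0.015964 m.
a = ω²·d²x/dθ² = (251.9)²·(-0.015964) = -1012.6 m/s²;  |a| = 1012.6 m/s².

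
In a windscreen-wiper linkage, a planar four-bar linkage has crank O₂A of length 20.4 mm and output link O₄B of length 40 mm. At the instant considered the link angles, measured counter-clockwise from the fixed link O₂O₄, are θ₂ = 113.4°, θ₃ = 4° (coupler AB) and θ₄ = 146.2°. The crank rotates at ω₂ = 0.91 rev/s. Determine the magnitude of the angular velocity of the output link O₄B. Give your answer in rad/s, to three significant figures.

4.49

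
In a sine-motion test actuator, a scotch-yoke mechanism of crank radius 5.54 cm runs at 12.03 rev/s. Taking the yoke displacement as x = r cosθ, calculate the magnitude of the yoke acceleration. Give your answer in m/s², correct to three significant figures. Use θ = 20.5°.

296

ω = 75.59 rad/s (from 12.03 rev/s).
x = r cosθ ⇒ ẍ = −rω² cosθ (ω constant).
|a| = rω²|cosθ| = 0.0554·(75.59)²·|cos 20.5°| = 296.48 m/s².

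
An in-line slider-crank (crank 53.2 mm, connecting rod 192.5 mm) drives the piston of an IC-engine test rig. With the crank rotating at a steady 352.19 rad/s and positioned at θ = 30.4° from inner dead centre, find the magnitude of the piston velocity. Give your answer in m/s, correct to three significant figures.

ω = 352.2 rad/s
For an in-line slider-crank, x = r cosθ + √(L² − r² sin²θ), so v = −rω sinθ·[1 + r cosθ/√(L² − r² sin²θ)].
With r = 0.0532 m, L = 0.1925 m, θ = 30.4°: √(L² − r² sin²θ) = 0.19061 m.
v = −0.0532·352.2·0.50603·[1 + 0.0532·0.86251/0.19061] = -11.764 m/s.
|v| = 11.764 m/s.

11.8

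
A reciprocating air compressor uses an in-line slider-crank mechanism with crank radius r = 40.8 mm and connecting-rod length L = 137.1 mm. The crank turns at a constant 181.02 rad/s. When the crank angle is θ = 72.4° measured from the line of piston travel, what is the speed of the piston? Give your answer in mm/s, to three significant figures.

7700

ω = 181 rad/s
For an in-line slider-crank, x = r cosθ + √(L² − r² sin²θ), so v = −rω sinθ·[1 + r cosθ/√(L² − r² sin²θ)].
With r = 0.0408 m, L = 0.1371 m, θ = 72.4°: √(L² − r² sin²θ) = 0.13147 m.
v = −0.0408·181·0.95319·[1 + 0.0408·0.30237/0.13147] = -7.7005 m/s.
|v| = 7.7005 m/s = 7700.5 mm/s.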